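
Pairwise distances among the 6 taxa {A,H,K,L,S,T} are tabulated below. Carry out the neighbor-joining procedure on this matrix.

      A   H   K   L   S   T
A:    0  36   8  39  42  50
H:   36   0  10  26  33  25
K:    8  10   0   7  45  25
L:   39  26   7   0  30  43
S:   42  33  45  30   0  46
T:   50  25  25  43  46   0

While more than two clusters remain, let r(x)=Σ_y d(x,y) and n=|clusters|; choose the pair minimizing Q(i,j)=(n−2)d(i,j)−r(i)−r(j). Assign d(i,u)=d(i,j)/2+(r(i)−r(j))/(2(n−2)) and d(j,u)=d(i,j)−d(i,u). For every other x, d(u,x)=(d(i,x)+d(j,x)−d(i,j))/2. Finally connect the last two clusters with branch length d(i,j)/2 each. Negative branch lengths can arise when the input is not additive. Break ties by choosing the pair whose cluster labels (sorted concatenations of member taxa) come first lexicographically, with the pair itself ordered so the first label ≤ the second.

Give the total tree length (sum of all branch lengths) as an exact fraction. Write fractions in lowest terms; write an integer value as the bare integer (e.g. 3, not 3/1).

327/4

step 1: merge (A,K) at d=8, Q=-238; branch lengths A→14, K→-6; new cluster AK
  updated: d(AK,H)=19, d(AK,L)=19, d(AK,S)=79/2, d(AK,T)=67/2
step 2: merge (L,S) at d=30, Q=-353/2; branch lengths L→119/12, S→241/12; new cluster LS
  updated: d(AK,LS)=57/4, d(H,LS)=29/2, d(LS,T)=59/2
step 3: merge (AK,LS) at d=57/4, Q=-193/2; branch lengths AK→37/4, LS→5; new cluster AKLS
  updated: d(AKLS,H)=77/8, d(AKLS,T)=195/8
step 4: merge (AKLS,H) at d=77/8, Q=-59; branch lengths AKLS→9/2, H→41/8; new cluster AHKLS
  updated: d(AHKLS,T)=159/8
step 5: merge (AHKLS,T) at d=159/8; branch lengths AHKLS→159/16, T→159/16; new cluster AHKLST
final tree: ((((A:14,K:-6):37/4,(L:119/12,S:241/12):5):9/2,H:41/8):159/16,T:159/16)
total length: 327/4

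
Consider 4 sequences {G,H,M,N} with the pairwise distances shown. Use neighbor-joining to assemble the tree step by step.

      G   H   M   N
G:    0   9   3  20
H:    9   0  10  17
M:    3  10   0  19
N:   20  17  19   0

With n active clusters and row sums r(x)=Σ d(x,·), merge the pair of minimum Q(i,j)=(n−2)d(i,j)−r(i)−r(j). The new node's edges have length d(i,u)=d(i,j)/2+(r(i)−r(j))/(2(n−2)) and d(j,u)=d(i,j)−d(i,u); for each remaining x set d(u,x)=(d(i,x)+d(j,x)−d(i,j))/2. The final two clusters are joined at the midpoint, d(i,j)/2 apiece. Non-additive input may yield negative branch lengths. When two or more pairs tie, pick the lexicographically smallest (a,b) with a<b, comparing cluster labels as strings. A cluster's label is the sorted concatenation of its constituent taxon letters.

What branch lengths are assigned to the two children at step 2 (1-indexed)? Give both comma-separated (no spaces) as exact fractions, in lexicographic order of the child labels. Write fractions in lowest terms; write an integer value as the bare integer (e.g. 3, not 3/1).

1. join G+M (d=3, Q=-58) ⇒ GM; edges |G|=3/2, |M|=3/2
  updated: d(GM,H)=8, d(GM,N)=18
2. join GM+H (d=8, Q=-43) ⇒ GHM; edges |GM|=9/2, |H|=7/2
  updated: d(GHM,N)=27/2
3. join GHM+N (d=27/2) ⇒ GHMN; edges |GHM|=27/4, |N|=27/4
final tree: (((G:3/2,M:3/2):9/2,H:7/2):27/4,N:27/4)
total length: 49/2

9/2,7/2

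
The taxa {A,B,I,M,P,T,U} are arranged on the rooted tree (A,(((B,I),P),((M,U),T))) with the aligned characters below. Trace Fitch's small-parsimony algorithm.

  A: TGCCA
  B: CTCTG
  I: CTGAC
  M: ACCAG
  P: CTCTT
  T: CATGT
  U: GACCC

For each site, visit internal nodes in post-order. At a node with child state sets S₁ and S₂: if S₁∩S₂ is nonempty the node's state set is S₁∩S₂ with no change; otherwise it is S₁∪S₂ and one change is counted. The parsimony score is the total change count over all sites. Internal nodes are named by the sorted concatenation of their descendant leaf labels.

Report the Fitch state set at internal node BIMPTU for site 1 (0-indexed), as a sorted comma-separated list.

site 0, node BI: B={C} ∩ I={C} → {C} (+0)
site 0, node BIP: BI={C} ∩ P={C} → {C} (+0)
site 0, node MU: M={A} ∪ U={G} → {A,G} (+1)
site 0, node MTU: MU={A,G} ∪ T={C} → {A,C,G} (+1)
site 0, node BIMPTU: BIP={C} ∩ MTU={A,C,G} → {C} (+0)
site 0, node ABIMPTU: A={T} ∪ BIMPTU={C} → {C,T} (+1)
site 1, node BI: B={T} ∩ I={T} → {T} (+0)
site 1, node BIP: BI={T} ∩ P={T} → {T} (+0)
site 1, node MU: M={C} ∪ U={A} → {A,C} (+1)
site 1, node MTU: MU={A,C} ∩ T={A} → {A} (+0)
site 1, node BIMPTU: BIP={T} ∪ MTU={A} → {A,T} (+1)
site 1, node ABIMPTU: A={G} ∪ BIMPTU={A,T} → {A,G,T} (+1)
site 2, node BI: B={C} ∪ I={G} → {C,G} (+1)
site 2, node BIP: BI={C,G} ∩ P={C} → {C} (+0)
site 2, node MU: M={C} ∩ U={C} → {C} (+0)
site 2, node MTU: MU={C} ∪ T={T} → {C,T} (+1)
site 2, node BIMPTU: BIP={C} ∩ MTU={C,T} → {C} (+0)
site 2, node ABIMPTU: A={C} ∩ BIMPTU={C} → {C} (+0)
site 3, node BI: B={T} ∪ I={A} → {A,T} (+1)
site 3, node BIP: BI={A,T} ∩ P={T} → {T} (+0)
site 3, node MU: M={A} ∪ U={C} → {A,C} (+1)
site 3, node MTU: MU={A,C} ∪ T={G} → {A,C,G} (+1)
site 3, node BIMPTU: BIP={T} ∪ MTU={A,C,G} → {A,C,G,T} (+1)
site 3, node ABIMPTU: A={C} ∩ BIMPTU={A,C,G,T} → {C} (+0)
site 4, node BI: B={G} ∪ I={C} → {C,G} (+1)
site 4, node BIP: BI={C,G} ∪ P={T} → {C,G,T} (+1)
site 4, node MU: M={G} ∪ U={C} → {C,G} (+1)
site 4, node MTU: MU={C,G} ∪ T={T} → {C,G,T} (+1)
site 4, node BIMPTU: BIP={C,G,T} ∩ MTU={C,G,T} → {C,G,T} (+0)
site 4, node ABIMPTU: A={A} ∪ BIMPTU={C,G,T} → {A,C,G,T} (+1)
per-site changes: [3, 3, 2, 4, 5]; total = 17

A,T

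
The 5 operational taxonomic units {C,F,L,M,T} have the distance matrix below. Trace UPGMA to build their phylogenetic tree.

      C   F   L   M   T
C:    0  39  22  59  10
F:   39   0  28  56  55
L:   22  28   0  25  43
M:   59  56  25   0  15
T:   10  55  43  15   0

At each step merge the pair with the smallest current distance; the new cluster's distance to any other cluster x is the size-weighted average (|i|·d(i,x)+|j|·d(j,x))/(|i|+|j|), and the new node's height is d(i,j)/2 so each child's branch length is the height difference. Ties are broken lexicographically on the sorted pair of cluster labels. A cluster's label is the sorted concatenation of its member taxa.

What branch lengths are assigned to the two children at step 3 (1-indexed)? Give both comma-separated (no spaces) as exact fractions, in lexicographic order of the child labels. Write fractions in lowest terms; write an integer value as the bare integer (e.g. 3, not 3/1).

99/8,39/8

iteration 1: select C,T (d=10); attach at lengths (5, 5); label the merged cluster CT
  updated: d(CT,F)=47, d(CT,L)=65/2, d(CT,M)=37
iteration 2: select L,M (d=25); attach at lengths (25/2, 25/2); label the merged cluster LM
  updated: d(CT,LM)=139/4, d(F,LM)=42
iteration 3: select CT,LM (d=139/4); attach at lengths (99/8, 39/8); label the merged cluster CLMT
  updated: d(CLMT,F)=89/2
iteration 4: select CLMT,F (d=89/2); attach at lengths (39/8, 89/4); label the merged cluster CFLMT
final tree: (((C:5,T:5):99/8,(L:25/2,M:25/2):39/8):39/8,F:89/4)
total length: 635/8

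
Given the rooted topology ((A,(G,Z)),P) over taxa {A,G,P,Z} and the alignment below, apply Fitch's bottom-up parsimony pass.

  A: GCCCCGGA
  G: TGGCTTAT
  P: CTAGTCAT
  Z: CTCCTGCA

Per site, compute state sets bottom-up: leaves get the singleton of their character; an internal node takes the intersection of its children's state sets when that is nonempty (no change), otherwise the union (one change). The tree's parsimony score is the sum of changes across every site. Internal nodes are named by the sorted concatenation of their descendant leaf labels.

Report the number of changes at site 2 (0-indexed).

site 0, node GZ: G={T} ∪ Z={C} → {C,T} (+1)
site 0, node AGZ: A={G} ∪ GZ={C,T} → {C,G,T} (+1)
site 0, node AGPZ: AGZ={C,G,T} ∩ P={C} → {C} (+0)
site 1, node GZ: G={G} ∪ Z={T} → {G,T} (+1)
site 1, node AGZ: A={C} ∪ GZ={G,T} → {C,G,T} (+1)
site 1, node AGPZ: AGZ={C,G,T} ∩ P={T} → {T} (+0)
site 2, node GZ: G={G} ∪ Z={C} → {C,G} (+1)
site 2, node AGZ: A={C} ∩ GZ={C,G} → {C} (+0)
site 2, node AGPZ: AGZ={C} ∪ P={A} → {A,C} (+1)
site 3, node GZ: G={C} ∩ Z={C} → {C} (+0)
site 3, node AGZ: A={C} ∩ GZ={C} → {C} (+0)
site 3, node AGPZ: AGZ={C} ∪ P={G} → {C,G} (+1)
site 4, node GZ: G={T} ∩ Z={T} → {T} (+0)
site 4, node AGZ: A={C} ∪ GZ={T} → {C,T} (+1)
site 4, node AGPZ: AGZ={C,T} ∩ P={T} → {T} (+0)
site 5, node GZ: G={T} ∪ Z={G} → {G,T} (+1)
site 5, node AGZ: A={G} ∩ GZ={G,T} → {G} (+0)
site 5, node AGPZ: AGZ={G} ∪ P={C} → {C,G} (+1)
site 6, node GZ: G={A} ∪ Z={C} → {A,C} (+1)
site 6, node AGZ: A={G} ∪ GZ={A,C} → {A,C,G} (+1)
site 6, node AGPZ: AGZ={A,C,G} ∩ P={A} → {A} (+0)
site 7, node GZ: G={T} ∪ Z={A} → {A,T} (+1)
site 7, node AGZ: A={A} ∩ GZ={A,T} → {A} (+0)
site 7, node AGPZ: AGZ={A} ∪ P={T} → {A,T} (+1)
per-site changes: [2, 2, 2, 1, 1, 2, 2, 2]; total = 14

2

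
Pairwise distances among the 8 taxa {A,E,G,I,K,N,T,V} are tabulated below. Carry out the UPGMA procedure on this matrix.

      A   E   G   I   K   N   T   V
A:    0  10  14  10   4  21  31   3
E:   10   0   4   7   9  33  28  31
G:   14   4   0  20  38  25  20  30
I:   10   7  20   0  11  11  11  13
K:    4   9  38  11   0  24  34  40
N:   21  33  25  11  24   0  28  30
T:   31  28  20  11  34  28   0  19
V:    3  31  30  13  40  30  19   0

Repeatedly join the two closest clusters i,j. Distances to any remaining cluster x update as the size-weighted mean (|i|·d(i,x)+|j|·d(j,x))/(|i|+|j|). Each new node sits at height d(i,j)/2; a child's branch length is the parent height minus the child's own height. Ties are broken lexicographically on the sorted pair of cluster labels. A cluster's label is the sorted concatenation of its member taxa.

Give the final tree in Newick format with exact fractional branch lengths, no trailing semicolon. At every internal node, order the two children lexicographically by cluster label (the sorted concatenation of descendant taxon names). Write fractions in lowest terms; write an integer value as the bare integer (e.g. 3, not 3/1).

step 1: merge (A,V) at d=3; branch lengths A→3/2, V→3/2; new cluster AV
  updated: d(AV,E)=41/2, d(AV,G)=22, d(AV,I)=23/2, d(AV,K)=22, d(AV,N)=51/2, d(AV,T)=25
step 2: merge (E,G) at d=4; branch lengths E→2, G→2; new cluster EG
  updated: d(AV,EG)=85/4, d(EG,I)=27/2, d(EG,K)=47/2, d(EG,N)=29, d(EG,T)=24
step 3: merge (I,K) at d=11; branch lengths I→11/2, K→11/2; new cluster IK
  updated: d(AV,IK)=67/4, d(EG,IK)=37/2, d(IK,N)=35/2, d(IK,T)=45/2
step 4: merge (AV,IK) at d=67/4; branch lengths AV→55/8, IK→23/8; new cluster AIKV
  updated: d(AIKV,EG)=159/8, d(AIKV,N)=43/2, d(AIKV,T)=95/4
step 5: merge (AIKV,EG) at d=159/8; branch lengths AIKV→25/16, EG→127/16; new cluster AEGIKV
  updated: d(AEGIKV,N)=24, d(AEGIKV,T)=143/6
step 6: merge (AEGIKV,T) at d=143/6; branch lengths AEGIKV→95/48, T→143/12; new cluster AEGIKTV
  updated: d(AEGIKTV,N)=172/7
step 7: merge (AEGIKTV,N) at d=172/7; branch lengths AEGIKTV→31/84, N→86/7; new cluster AEGIKNTV
final tree: (((((A:3/2,V:3/2):55/8,(I:11/2,K:11/2):23/8):25/16,(E:2,G:2):127/16):95/48,T:143/12):31/84,N:86/7)
total length: 21437/336

(((((A:3/2,V:3/2):55/8,(I:11/2,K:11/2):23/8):25/16,(E:2,G:2):127/16):95/48,T:143/12):31/84,N:86/7)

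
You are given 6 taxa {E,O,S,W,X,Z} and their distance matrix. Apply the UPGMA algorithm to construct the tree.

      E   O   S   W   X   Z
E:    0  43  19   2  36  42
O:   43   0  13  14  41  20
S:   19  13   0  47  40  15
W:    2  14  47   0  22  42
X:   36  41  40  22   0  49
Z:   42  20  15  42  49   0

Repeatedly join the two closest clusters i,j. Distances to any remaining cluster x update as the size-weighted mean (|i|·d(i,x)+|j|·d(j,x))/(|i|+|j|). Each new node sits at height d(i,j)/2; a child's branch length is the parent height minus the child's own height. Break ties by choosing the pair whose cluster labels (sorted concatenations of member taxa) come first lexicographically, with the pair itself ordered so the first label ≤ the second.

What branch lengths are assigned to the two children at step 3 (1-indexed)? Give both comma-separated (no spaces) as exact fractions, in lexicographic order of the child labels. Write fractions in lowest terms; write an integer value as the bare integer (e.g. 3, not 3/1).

9/4,35/4

iteration 1: select E,W (d=2); attach at lengths (1, 1); label the merged cluster EW
  updated: d(EW,O)=57/2, d(EW,S)=33, d(EW,X)=29, d(EW,Z)=42
iteration 2: select O,S (d=13); attach at lengths (13/2, 13/2); label the merged cluster OS
  updated: d(EW,OS)=123/4, d(OS,X)=81/2, d(OS,Z)=35/2
iteration 3: select OS,Z (d=35/2); attach at lengths (9/4, 35/4); label the merged cluster OSZ
  updated: d(EW,OSZ)=69/2, d(OSZ,X)=130/3
iteration 4: select EW,X (d=29); attach at lengths (27/2, 29/2); label the merged cluster EWX
  updated: d(EWX,OSZ)=337/9
iteration 5: select EWX,OSZ (d=337/9); attach at lengths (38/9, 359/36); label the merged cluster EOSWXZ
final tree: (((E:1,W:1):27/2,X:29/2):38/9,((O:13/2,S:13/2):9/4,Z:35/4):359/36)
total length: 2455/36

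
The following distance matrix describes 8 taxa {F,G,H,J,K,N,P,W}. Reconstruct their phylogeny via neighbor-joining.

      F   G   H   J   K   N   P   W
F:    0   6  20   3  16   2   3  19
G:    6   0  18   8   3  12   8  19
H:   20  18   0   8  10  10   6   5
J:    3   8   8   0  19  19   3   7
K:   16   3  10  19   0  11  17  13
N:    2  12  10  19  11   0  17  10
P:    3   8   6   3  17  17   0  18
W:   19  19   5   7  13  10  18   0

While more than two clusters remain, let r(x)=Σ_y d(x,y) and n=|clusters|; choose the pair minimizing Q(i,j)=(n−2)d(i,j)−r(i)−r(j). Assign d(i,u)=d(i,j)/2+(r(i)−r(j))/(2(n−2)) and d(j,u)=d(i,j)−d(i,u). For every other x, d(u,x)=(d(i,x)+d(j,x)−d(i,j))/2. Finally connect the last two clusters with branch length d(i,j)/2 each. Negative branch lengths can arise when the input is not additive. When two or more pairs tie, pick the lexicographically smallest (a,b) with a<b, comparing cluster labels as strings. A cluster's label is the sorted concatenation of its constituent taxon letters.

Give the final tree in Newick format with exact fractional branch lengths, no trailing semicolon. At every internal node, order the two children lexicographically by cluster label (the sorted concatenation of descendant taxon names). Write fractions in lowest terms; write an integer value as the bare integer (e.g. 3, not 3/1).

(((((F:-3/20,N:43/20):15/4,(G:1/4,K:11/4):5):45/16,(H:15/16,W:65/16):63/16):29/16,J:5/8):19/16,P:19/16)

1. join G+K (d=3, Q=-145) ⇒ GK; edges |G|=1/4, |K|=11/4
  updated: d(F,GK)=19/2, d(GK,H)=25/2, d(GK,J)=12, d(GK,N)=10, d(GK,P)=11, d(GK,W)=29/2
2. join F+N (d=2, Q=-229/2) ⇒ FN; edges |F|=-3/20, |N|=43/20
  updated: d(FN,GK)=35/4, d(FN,H)=14, d(FN,J)=10, d(FN,P)=9, d(FN,W)=27/2
3. join H+W (d=5, Q=-167/2) ⇒ HW; edges |H|=15/16, |W|=65/16
  updated: d(FN,HW)=45/4, d(GK,HW)=11, d(HW,J)=5, d(HW,P)=19/2
4. join FN+GK (d=35/4, Q=-111/2) ⇒ FGKN; edges |FN|=15/4, |GK|=5
  updated: d(FGKN,HW)=27/4, d(FGKN,J)=53/8, d(FGKN,P)=45/8
5. join FGKN+HW (d=27/4, Q=-107/4) ⇒ FGHKNW; edges |FGKN|=45/16, |HW|=63/16
  updated: d(FGHKNW,J)=39/16, d(FGHKNW,P)=67/16
6. join FGHKNW+J (d=39/16, Q=-77/8) ⇒ FGHJKNW; edges |FGHKNW|=29/16, |J|=5/8
  updated: d(FGHJKNW,P)=19/8
7. join FGHJKNW+P (d=19/8) ⇒ FGHJKNPW; edges |FGHJKNW|=19/16, |P|=19/16
final tree: (((((F:-3/20,N:43/20):15/4,(G:1/4,K:11/4):5):45/16,(H:15/16,W:65/16):63/16):29/16,J:5/8):19/16,P:19/16)
total length: 485/16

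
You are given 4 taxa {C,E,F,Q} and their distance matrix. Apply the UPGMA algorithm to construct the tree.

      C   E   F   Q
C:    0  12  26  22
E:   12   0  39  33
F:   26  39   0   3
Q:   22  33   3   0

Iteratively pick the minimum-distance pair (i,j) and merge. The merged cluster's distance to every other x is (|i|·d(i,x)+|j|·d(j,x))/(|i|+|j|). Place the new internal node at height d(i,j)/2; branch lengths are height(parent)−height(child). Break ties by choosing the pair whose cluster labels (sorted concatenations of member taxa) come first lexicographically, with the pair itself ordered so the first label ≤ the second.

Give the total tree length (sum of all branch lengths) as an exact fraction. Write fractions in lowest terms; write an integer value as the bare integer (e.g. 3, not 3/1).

iteration 1: select F,Q (d=3); attach at lengths (3/2, 3/2); label the merged cluster FQ
  updated: d(C,FQ)=24, d(E,FQ)=36
iteration 2: select C,E (d=12); attach at lengths (6, 6); label the merged cluster CE
  updated: d(CE,FQ)=30
iteration 3: select CE,FQ (d=30); attach at lengths (9, 27/2); label the merged cluster CEFQ
final tree: ((C:6,E:6):9,(F:3/2,Q:3/2):27/2)
total length: 75/2

75/2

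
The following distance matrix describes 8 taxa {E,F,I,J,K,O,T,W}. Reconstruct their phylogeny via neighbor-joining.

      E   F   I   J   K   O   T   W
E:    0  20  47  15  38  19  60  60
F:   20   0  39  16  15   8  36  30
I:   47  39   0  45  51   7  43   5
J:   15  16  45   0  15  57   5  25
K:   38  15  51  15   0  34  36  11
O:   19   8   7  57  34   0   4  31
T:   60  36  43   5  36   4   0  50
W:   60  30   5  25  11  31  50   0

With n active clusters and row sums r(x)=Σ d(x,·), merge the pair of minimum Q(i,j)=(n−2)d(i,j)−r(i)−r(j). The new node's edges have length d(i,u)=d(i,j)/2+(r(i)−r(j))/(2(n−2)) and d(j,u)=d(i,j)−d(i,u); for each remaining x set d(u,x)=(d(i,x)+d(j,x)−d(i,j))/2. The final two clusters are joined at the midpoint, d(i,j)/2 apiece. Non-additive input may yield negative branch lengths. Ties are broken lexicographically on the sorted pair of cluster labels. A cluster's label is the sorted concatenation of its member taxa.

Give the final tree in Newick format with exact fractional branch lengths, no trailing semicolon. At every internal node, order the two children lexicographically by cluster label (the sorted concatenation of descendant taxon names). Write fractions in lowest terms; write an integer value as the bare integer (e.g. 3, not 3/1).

((((E:57/4,J:3/4):29/4,F:13/4):15/8,((I:55/12,W:5/12):403/24,(O:-53/20,T:133/20):275/24):27/4):79/16,K:79/16)

1. join I+W (d=5, Q=-419) ⇒ IW; edges |I|=55/12, |W|=5/12
  updated: d(E,IW)=51, d(F,IW)=32, d(IW,J)=65/2, d(IW,K)=57/2, d(IW,O)=33/2, d(IW,T)=44
2. join O+T (d=4, Q=-607/2) ⇒ OT; edges |O|=-53/20, |T|=133/20
  updated: d(E,OT)=75/2, d(F,OT)=20, d(IW,OT)=113/4, d(J,OT)=29, d(K,OT)=33
3. join E+J (d=15, Q=-209) ⇒ EJ; edges |E|=57/4, |J|=3/4
  updated: d(EJ,F)=21/2, d(EJ,IW)=137/4, d(EJ,K)=19, d(EJ,OT)=103/4
4. join IW+OT (d=113/4, Q=-581/4) ⇒ IOTW; edges |IW|=403/24, |OT|=275/24
  updated: d(EJ,IOTW)=127/8, d(F,IOTW)=95/8, d(IOTW,K)=133/8
5. join EJ+F (d=21/2, Q=-247/4) ⇒ EFJ; edges |EJ|=29/4, |F|=13/4
  updated: d(EFJ,IOTW)=69/8, d(EFJ,K)=47/4
6. join EFJ+IOTW (d=69/8, Q=-37) ⇒ EFIJOTW; edges |EFJ|=15/8, |IOTW|=27/4
  updated: d(EFIJOTW,K)=79/8
7. join EFIJOTW+K (d=79/8) ⇒ EFIJKOTW; edges |EFIJOTW|=79/16, |K|=79/16
final tree: ((((E:57/4,J:3/4):29/4,F:13/4):15/8,((I:55/12,W:5/12):403/24,(O:-53/20,T:133/20):275/24):27/4):79/16,K:79/16)
total length: 325/4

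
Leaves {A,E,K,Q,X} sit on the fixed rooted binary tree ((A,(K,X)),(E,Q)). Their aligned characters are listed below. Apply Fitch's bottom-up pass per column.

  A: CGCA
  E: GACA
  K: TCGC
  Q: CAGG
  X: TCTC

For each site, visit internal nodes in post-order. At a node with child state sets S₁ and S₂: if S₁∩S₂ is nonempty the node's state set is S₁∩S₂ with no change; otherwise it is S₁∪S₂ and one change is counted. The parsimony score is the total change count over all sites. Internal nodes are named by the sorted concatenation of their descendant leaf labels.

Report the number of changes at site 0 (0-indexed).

2

site 0, node KX: K={T} ∩ X={T} → {T} (+0)
site 0, node AKX: A={C} ∪ KX={T} → {C,T} (+1)
site 0, node EQ: E={G} ∪ Q={C} → {C,G} (+1)
site 0, node AEKQX: AKX={C,T} ∩ EQ={C,G} → {C} (+0)
site 1, node KX: K={C} ∩ X={C} → {C} (+0)
site 1, node AKX: A={G} ∪ KX={C} → {C,G} (+1)
site 1, node EQ: E={A} ∩ Q={A} → {A} (+0)
site 1, node AEKQX: AKX={C,G} ∪ EQ={A} → {A,C,G} (+1)
site 2, node KX: K={G} ∪ X={T} → {G,T} (+1)
site 2, node AKX: A={C} ∪ KX={G,T} → {C,G,T} (+1)
site 2, node EQ: E={C} ∪ Q={G} → {C,G} (+1)
site 2, node AEKQX: AKX={C,G,T} ∩ EQ={C,G} → {C,G} (+0)
site 3, node KX: K={C} ∩ X={C} → {C} (+0)
site 3, node AKX: A={A} ∪ KX={C} → {A,C} (+1)
site 3, node EQ: E={A} ∪ Q={G} → {A,G} (+1)
site 3, node AEKQX: AKX={A,C} ∩ EQ={A,G} → {A} (+0)
per-site changes: [2, 2, 3, 2]; total = 9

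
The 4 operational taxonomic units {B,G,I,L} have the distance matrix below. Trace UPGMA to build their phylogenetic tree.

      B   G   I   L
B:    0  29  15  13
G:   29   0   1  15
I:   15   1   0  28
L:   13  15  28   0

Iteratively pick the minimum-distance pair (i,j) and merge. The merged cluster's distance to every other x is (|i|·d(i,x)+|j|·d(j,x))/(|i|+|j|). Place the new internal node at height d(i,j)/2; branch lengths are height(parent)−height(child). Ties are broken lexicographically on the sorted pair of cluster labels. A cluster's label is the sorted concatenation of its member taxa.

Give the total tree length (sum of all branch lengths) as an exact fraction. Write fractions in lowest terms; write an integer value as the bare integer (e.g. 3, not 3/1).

iteration 1: select G,I (d=1); attach at lengths (1/2, 1/2); label the merged cluster GI
  updated: d(B,GI)=22, d(GI,L)=43/2
iteration 2: select B,L (d=13); attach at lengths (13/2, 13/2); label the merged cluster BL
  updated: d(BL,GI)=87/4
iteration 3: select BL,GI (d=87/4); attach at lengths (35/8, 83/8); label the merged cluster BGIL
final tree: ((B:13/2,L:13/2):35/8,(G:1/2,I:1/2):83/8)
total length: 115/4

115/4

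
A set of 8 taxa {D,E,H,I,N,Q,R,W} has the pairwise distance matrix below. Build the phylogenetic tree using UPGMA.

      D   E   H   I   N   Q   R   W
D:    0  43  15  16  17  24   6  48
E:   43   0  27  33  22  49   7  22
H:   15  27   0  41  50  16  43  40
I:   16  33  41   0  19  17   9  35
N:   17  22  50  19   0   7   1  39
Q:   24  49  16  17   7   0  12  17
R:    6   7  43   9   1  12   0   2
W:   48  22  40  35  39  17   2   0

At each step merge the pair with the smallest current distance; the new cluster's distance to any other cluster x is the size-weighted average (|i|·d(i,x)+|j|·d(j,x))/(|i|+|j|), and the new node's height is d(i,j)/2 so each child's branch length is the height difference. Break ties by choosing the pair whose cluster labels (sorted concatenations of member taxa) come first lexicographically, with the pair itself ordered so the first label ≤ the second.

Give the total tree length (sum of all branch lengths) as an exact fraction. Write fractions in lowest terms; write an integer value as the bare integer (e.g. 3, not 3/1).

1. join N+R (d=1) ⇒ NR; edges |N|=1/2, |R|=1/2
  updated: d(D,NR)=23/2, d(E,NR)=29/2, d(H,NR)=93/2, d(I,NR)=14, d(NR,Q)=19/2, d(NR,W)=41/2
2. join NR+Q (d=19/2) ⇒ NQR; edges |NR|=17/4, |Q|=19/4
  updated: d(D,NQR)=47/3, d(E,NQR)=26, d(H,NQR)=109/3, d(I,NQR)=15, d(NQR,W)=58/3
3. join D+H (d=15) ⇒ DH; edges |D|=15/2, |H|=15/2
  updated: d(DH,E)=35, d(DH,I)=57/2, d(DH,NQR)=26, d(DH,W)=44
4. join I+NQR (d=15) ⇒ INQR; edges |I|=15/2, |NQR|=11/4
  updated: d(DH,INQR)=213/8, d(E,INQR)=111/4, d(INQR,W)=93/4
5. join E+W (d=22) ⇒ EW; edges |E|=11, |W|=11
  updated: d(DH,EW)=79/2, d(EW,INQR)=51/2
6. join EW+INQR (d=51/2) ⇒ EINQRW; edges |EW|=7/4, |INQR|=21/4
  updated: d(DH,EINQRW)=371/12
7. join DH+EINQRW (d=371/12) ⇒ DEHINQRW; edges |DH|=191/24, |EINQRW|=65/24
final tree: ((D:15/2,H:15/2):191/24,((E:11,W:11):7/4,(I:15/2,((N:1/2,R:1/2):17/4,Q:19/4):11/4):21/4):65/24)
total length: 899/12

899/12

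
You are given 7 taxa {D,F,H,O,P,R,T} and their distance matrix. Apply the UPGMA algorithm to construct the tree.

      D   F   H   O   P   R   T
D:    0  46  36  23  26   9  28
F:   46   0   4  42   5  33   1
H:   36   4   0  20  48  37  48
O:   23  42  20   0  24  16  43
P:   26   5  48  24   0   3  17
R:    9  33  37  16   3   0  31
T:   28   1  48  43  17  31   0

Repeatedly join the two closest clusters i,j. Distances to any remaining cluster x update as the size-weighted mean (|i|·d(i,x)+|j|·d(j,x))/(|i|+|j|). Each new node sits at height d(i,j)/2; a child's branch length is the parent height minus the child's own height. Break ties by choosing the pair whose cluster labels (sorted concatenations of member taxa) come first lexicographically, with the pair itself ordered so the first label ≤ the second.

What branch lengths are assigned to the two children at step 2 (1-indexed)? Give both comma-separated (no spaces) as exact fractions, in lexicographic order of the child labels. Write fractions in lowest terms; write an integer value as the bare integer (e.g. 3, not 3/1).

step 1: merge (F,T) at d=1; branch lengths F→1/2, T→1/2; new cluster FT
  updated: d(D,FT)=37, d(FT,H)=26, d(FT,O)=85/2, d(FT,P)=11, d(FT,R)=32
step 2: merge (P,R) at d=3; branch lengths P→3/2, R→3/2; new cluster PR
  updated: d(D,PR)=35/2, d(FT,PR)=43/2, d(H,PR)=85/2, d(O,PR)=20
step 3: merge (D,PR) at d=35/2; branch lengths D→35/4, PR→29/4; new cluster DPR
  updated: d(DPR,FT)=80/3, d(DPR,H)=121/3, d(DPR,O)=21
step 4: merge (H,O) at d=20; branch lengths H→10, O→10; new cluster HO
  updated: d(DPR,HO)=92/3, d(FT,HO)=137/4
step 5: merge (DPR,FT) at d=80/3; branch lengths DPR→55/12, FT→77/6; new cluster DFPRT
  updated: d(DFPRT,HO)=321/10
step 6: merge (DFPRT,HO) at d=321/10; branch lengths DFPRT→163/60, HO→121/20; new cluster DFHOPRT
final tree: (((D:35/4,(P:3/2,R:3/2):29/4):55/12,(F:1/2,T:1/2):77/6):163/60,(H:10,O:10):121/20)
total length: 3971/60

3/2,3/2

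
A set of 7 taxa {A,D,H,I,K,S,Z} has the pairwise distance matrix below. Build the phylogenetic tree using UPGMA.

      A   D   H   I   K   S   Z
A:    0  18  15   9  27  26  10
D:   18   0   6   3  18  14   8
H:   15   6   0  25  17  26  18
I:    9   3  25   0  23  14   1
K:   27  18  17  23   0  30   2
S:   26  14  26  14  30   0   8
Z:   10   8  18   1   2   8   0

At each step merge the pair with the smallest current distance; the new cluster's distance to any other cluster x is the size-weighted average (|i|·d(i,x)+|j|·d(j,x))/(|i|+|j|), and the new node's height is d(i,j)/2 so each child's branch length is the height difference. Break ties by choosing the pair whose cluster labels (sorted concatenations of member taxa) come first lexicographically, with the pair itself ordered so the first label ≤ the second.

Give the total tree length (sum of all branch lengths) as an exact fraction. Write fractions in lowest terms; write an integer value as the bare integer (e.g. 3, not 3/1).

step 1: merge (I,Z) at d=1; branch lengths I→1/2, Z→1/2; new cluster IZ
  updated: d(A,IZ)=19/2, d(D,IZ)=11/2, d(H,IZ)=43/2, d(IZ,K)=25/2, d(IZ,S)=11
step 2: merge (D,IZ) at d=11/2; branch lengths D→11/4, IZ→9/4; new cluster DIZ
  updated: d(A,DIZ)=37/3, d(DIZ,H)=49/3, d(DIZ,K)=43/3, d(DIZ,S)=12
step 3: merge (DIZ,S) at d=12; branch lengths DIZ→13/4, S→6; new cluster DISZ
  updated: d(A,DISZ)=63/4, d(DISZ,H)=75/4, d(DISZ,K)=73/4
step 4: merge (A,H) at d=15; branch lengths A→15/2, H→15/2; new cluster AH
  updated: d(AH,DISZ)=69/4, d(AH,K)=22
step 5: merge (AH,DISZ) at d=69/4; branch lengths AH→9/8, DISZ→21/8; new cluster ADHISZ
  updated: d(ADHISZ,K)=39/2
step 6: merge (ADHISZ,K) at d=39/2; branch lengths ADHISZ→9/8, K→39/4; new cluster ADHIKSZ
final tree: (((A:15/2,H:15/2):9/8,((D:11/4,(I:1/2,Z:1/2):9/4):13/4,S:6):21/8):9/8,K:39/4)
total length: 359/8

359/8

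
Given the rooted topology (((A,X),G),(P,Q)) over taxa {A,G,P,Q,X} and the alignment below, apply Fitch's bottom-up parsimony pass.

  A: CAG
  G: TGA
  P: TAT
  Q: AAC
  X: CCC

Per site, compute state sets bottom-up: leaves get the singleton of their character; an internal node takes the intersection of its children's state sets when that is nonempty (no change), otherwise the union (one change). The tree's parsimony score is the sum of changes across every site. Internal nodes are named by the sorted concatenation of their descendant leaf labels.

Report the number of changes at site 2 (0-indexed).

AX@0: {C} ∩ {C} = {C} (intersection, +0)
AGX@0: {C} ∪ {T} = {C,T} (union, +1)
PQ@0: {T} ∪ {A} = {A,T} (union, +1)
AGPQX@0: {C,T} ∩ {A,T} = {T} (intersection, +0)
AX@1: {A} ∪ {C} = {A,C} (union, +1)
AGX@1: {A,C} ∪ {G} = {A,C,G} (union, +1)
PQ@1: {A} ∩ {A} = {A} (intersection, +0)
AGPQX@1: {A,C,G} ∩ {A} = {A} (intersection, +0)
AX@2: {G} ∪ {C} = {C,G} (union, +1)
AGX@2: {C,G} ∪ {A} = {A,C,G} (union, +1)
PQ@2: {T} ∪ {C} = {C,T} (union, +1)
AGPQX@2: {A,C,G} ∩ {C,T} = {C} (intersection, +0)
per-site changes: [2, 2, 3]; total = 7

3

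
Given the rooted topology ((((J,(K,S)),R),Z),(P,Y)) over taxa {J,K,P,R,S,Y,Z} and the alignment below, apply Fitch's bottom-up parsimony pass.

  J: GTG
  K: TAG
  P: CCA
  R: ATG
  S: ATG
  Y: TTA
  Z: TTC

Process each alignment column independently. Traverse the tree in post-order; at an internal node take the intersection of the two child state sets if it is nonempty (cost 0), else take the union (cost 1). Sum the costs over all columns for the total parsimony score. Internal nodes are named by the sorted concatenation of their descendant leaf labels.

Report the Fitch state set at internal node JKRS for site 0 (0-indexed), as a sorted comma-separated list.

KS@0: {T} ∪ {A} = {A,T} (union, +1)
JKS@0: {G} ∪ {A,T} = {A,G,T} (union, +1)
JKRS@0: {A,G,T} ∩ {A} = {A} (intersection, +0)
JKRSZ@0: {A} ∪ {T} = {A,T} (union, +1)
PY@0: {C} ∪ {T} = {C,T} (union, +1)
JKPRSYZ@0: {A,T} ∩ {C,T} = {T} (intersection, +0)
KS@1: {A} ∪ {T} = {A,T} (union, +1)
JKS@1: {T} ∩ {A,T} = {T} (intersection, +0)
JKRS@1: {T} ∩ {T} = {T} (intersection, +0)
JKRSZ@1: {T} ∩ {T} = {T} (intersection, +0)
PY@1: {C} ∪ {T} = {C,T} (union, +1)
JKPRSYZ@1: {T} ∩ {C,T} = {T} (intersection, +0)
KS@2: {G} ∩ {G} = {G} (intersection, +0)
JKS@2: {G} ∩ {G} = {G} (intersection, +0)
JKRS@2: {G} ∩ {G} = {G} (intersection, +0)
JKRSZ@2: {G} ∪ {C} = {C,G} (union, +1)
PY@2: {A} ∩ {A} = {A} (intersection, +0)
JKPRSYZ@2: {C,G} ∪ {A} = {A,C,G} (union, +1)
per-site changes: [4, 2, 2]; total = 8

A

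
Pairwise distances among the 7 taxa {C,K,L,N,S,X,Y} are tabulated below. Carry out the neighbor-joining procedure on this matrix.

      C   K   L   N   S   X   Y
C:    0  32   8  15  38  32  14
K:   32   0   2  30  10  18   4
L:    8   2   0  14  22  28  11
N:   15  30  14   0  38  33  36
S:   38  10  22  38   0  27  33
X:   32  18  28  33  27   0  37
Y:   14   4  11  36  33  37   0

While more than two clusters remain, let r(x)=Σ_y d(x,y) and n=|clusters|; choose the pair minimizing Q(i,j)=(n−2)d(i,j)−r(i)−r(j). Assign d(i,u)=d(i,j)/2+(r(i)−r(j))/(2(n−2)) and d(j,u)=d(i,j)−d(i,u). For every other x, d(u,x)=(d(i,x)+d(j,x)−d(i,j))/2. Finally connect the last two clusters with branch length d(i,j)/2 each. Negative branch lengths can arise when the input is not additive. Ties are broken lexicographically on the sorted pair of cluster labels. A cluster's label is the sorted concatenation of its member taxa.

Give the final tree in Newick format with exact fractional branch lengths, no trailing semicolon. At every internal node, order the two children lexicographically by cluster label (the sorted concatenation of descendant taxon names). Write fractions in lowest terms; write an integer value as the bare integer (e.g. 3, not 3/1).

iteration 1: select C,N (d=15, Q=-230); attach at lengths (24/5, 51/5); label the merged cluster CN
  updated: d(CN,K)=47/2, d(CN,L)=7/2, d(CN,S)=61/2, d(CN,X)=25, d(CN,Y)=35/2
iteration 2: select CN,L (d=7/2, Q=-305/2); attach at lengths (95/16, -39/16); label the merged cluster CLN
  updated: d(CLN,K)=11, d(CLN,S)=49/2, d(CLN,X)=99/4, d(CLN,Y)=25/2
iteration 3: select CLN,Y (d=25/2, Q=-487/4); attach at lengths (95/24, 205/24); label the merged cluster CLNY
  updated: d(CLNY,K)=5/4, d(CLNY,S)=45/2, d(CLNY,X)=197/8
iteration 4: select CLNY,K (d=5/4, Q=-601/8); attach at lengths (173/32, -133/32); label the merged cluster CKLNY
  updated: d(CKLNY,S)=125/8, d(CKLNY,X)=331/16
iteration 5: select CKLNY,S (d=125/8, Q=-1013/16); attach at lengths (149/32, 351/32); label the merged cluster CKLNSY
  updated: d(CKLNSY,X)=513/32
iteration 6: select CKLNSY,X (d=513/32); attach at lengths (513/64, 513/64); label the merged cluster CKLNSXY
final tree: ((((((C:24/5,N:51/5):95/16,L:-39/16):95/24,Y:205/24):173/32,K:-133/32):149/32,S:351/32):513/64,X:513/64)
total length: 2045/32

((((((C:24/5,N:51/5):95/16,L:-39/16):95/24,Y:205/24):173/32,K:-133/32):149/32,S:351/32):513/64,X:513/64)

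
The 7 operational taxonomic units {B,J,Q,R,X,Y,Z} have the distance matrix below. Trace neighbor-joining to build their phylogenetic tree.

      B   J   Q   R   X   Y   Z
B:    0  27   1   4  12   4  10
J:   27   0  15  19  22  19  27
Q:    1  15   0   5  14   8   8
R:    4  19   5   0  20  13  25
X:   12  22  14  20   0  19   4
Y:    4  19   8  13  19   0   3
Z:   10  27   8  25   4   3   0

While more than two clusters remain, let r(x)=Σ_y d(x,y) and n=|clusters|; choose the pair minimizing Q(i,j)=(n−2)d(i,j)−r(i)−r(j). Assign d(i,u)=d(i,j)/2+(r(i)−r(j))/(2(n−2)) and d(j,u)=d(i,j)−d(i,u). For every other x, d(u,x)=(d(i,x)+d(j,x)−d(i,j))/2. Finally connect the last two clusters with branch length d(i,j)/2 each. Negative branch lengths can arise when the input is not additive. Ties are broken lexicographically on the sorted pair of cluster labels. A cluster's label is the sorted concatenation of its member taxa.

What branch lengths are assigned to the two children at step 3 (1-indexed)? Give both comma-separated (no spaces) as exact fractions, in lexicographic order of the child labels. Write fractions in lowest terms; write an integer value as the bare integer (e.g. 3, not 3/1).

iteration 1: select X,Z (d=4, Q=-148); attach at lengths (17/5, 3/5); label the merged cluster XZ
  updated: d(B,XZ)=9, d(J,XZ)=45/2, d(Q,XZ)=9, d(R,XZ)=41/2, d(XZ,Y)=9
iteration 2: select B,R (d=4, Q=-181/2); attach at lengths (-1/16, 65/16); label the merged cluster BR
  updated: d(BR,J)=21, d(BR,Q)=1, d(BR,XZ)=51/4, d(BR,Y)=13/2
iteration 3: select BR,Q (d=1, Q=-285/4); attach at lengths (15/8, -7/8); label the merged cluster BQR
  updated: d(BQR,J)=35/2, d(BQR,XZ)=83/8, d(BQR,Y)=27/4
iteration 4: select BQR,J (d=35/2, Q=-469/8); attach at lengths (85/32, 475/32); label the merged cluster BJQR
  updated: d(BJQR,XZ)=123/16, d(BJQR,Y)=33/8
iteration 5: select BJQR,XZ (d=123/16, Q=-333/16); attach at lengths (45/32, 201/32); label the merged cluster BJQRXZ
  updated: d(BJQRXZ,Y)=87/32
iteration 6: select BJQRXZ,Y (d=87/32); attach at lengths (87/64, 87/64); label the merged cluster BJQRXYZ
final tree: (((((B:-1/16,R:65/16):15/8,Q:-7/8):85/32,J:475/32):45/32,(X:17/5,Z:3/5):201/32):87/64,Y:87/64)
total length: 1181/32

15/8,-7/8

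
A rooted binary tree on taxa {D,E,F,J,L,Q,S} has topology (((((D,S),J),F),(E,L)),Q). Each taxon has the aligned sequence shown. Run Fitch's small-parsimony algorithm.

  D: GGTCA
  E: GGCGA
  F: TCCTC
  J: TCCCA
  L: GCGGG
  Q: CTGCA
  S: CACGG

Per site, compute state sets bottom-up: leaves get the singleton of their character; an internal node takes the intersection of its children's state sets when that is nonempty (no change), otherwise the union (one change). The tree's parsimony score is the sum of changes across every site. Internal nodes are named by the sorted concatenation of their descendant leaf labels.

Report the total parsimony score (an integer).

17

[col 0] DS: children D:{G}, S:{C} ∪→ {C,G}; cost 1
[col 0] DJS: children DS:{C,G}, J:{T} ∪→ {C,G,T}; cost 1
[col 0] DFJS: children DJS:{C,G,T}, F:{T} ∩→ {T}; cost 0
[col 0] EL: children E:{G}, L:{G} ∩→ {G}; cost 0
[col 0] DEFJLS: children DFJS:{T}, EL:{G} ∪→ {G,T}; cost 1
[col 0] DEFJLQS: children DEFJLS:{G,T}, Q:{C} ∪→ {C,G,T}; cost 1
[col 1] DS: children D:{G}, S:{A} ∪→ {A,G}; cost 1
[col 1] DJS: children DS:{A,G}, J:{C} ∪→ {A,C,G}; cost 1
[col 1] DFJS: children DJS:{A,C,G}, F:{C} ∩→ {C}; cost 0
[col 1] EL: children E:{G}, L:{C} ∪→ {C,G}; cost 1
[col 1] DEFJLS: children DFJS:{C}, EL:{C,G} ∩→ {C}; cost 0
[col 1] DEFJLQS: children DEFJLS:{C}, Q:{T} ∪→ {C,T}; cost 1
[col 2] DS: children D:{T}, S:{C} ∪→ {C,T}; cost 1
[col 2] DJS: children DS:{C,T}, J:{C} ∩→ {C}; cost 0
[col 2] DFJS: children DJS:{C}, F:{C} ∩→ {C}; cost 0
[col 2] EL: children E:{C}, L:{G} ∪→ {C,G}; cost 1
[col 2] DEFJLS: children DFJS:{C}, EL:{C,G} ∩→ {C}; cost 0
[col 2] DEFJLQS: children DEFJLS:{C}, Q:{G} ∪→ {C,G}; cost 1
[col 3] DS: children D:{C}, S:{G} ∪→ {C,G}; cost 1
[col 3] DJS: children DS:{C,G}, J:{C} ∩→ {C}; cost 0
[col 3] DFJS: children DJS:{C}, F:{T} ∪→ {C,T}; cost 1
[col 3] EL: children E:{G}, L:{G} ∩→ {G}; cost 0
[col 3] DEFJLS: children DFJS:{C,T}, EL:{G} ∪→ {C,G,T}; cost 1
[col 3] DEFJLQS: children DEFJLS:{C,G,T}, Q:{C} ∩→ {C}; cost 0
[col 4] DS: children D:{A}, S:{G} ∪→ {A,G}; cost 1
[col 4] DJS: children DS:{A,G}, J:{A} ∩→ {A}; cost 0
[col 4] DFJS: children DJS:{A}, F:{C} ∪→ {A,C}; cost 1
[col 4] EL: children E:{A}, L:{G} ∪→ {A,G}; cost 1
[col 4] DEFJLS: children DFJS:{A,C}, EL:{A,G} ∩→ {A}; cost 0
[col 4] DEFJLQS: children DEFJLS:{A}, Q:{A} ∩→ {A}; cost 0
per-site changes: [4, 4, 3, 3, 3]; total = 17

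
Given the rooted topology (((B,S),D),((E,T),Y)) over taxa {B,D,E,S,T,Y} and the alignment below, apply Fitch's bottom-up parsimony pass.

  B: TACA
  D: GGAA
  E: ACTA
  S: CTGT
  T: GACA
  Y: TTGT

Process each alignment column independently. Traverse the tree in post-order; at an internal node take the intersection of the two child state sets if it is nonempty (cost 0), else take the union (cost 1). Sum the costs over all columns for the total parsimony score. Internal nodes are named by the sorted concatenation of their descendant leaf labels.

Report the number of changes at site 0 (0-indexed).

BS@0: {T} ∪ {C} = {C,T} (union, +1)
BDS@0: {C,T} ∪ {G} = {C,G,T} (union, +1)
ET@0: {A} ∪ {G} = {A,G} (union, +1)
ETY@0: {A,G} ∪ {T} = {A,G,T} (union, +1)
BDESTY@0: {C,G,T} ∩ {A,G,T} = {G,T} (intersection, +0)
BS@1: {A} ∪ {T} = {A,T} (union, +1)
BDS@1: {A,T} ∪ {G} = {A,G,T} (union, +1)
ET@1: {C} ∪ {A} = {A,C} (union, +1)
ETY@1: {A,C} ∪ {T} = {A,C,T} (union, +1)
BDESTY@1: {A,G,T} ∩ {A,C,T} = {A,T} (intersection, +0)
BS@2: {C} ∪ {G} = {C,G} (union, +1)
BDS@2: {C,G} ∪ {A} = {A,C,G} (union, +1)
ET@2: {T} ∪ {C} = {C,T} (union, +1)
ETY@2: {C,T} ∪ {G} = {C,G,T} (union, +1)
BDESTY@2: {A,C,G} ∩ {C,G,T} = {C,G} (intersection, +0)
BS@3: {A} ∪ {T} = {A,T} (union, +1)
BDS@3: {A,T} ∩ {A} = {A} (intersection, +0)
ET@3: {A} ∩ {A} = {A} (intersection, +0)
ETY@3: {A} ∪ {T} = {A,T} (union, +1)
BDESTY@3: {A} ∩ {A,T} = {A} (intersection, +0)
per-site changes: [4, 4, 4, 2]; total = 14

4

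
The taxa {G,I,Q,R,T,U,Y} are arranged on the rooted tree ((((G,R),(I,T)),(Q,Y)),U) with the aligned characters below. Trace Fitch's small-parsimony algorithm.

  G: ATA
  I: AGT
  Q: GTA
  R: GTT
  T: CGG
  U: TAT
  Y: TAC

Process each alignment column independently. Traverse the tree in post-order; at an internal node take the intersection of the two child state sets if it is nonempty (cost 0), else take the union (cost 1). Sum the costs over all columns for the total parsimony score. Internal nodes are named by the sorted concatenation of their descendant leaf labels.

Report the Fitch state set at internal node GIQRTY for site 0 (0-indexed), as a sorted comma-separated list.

GR@0: {A} ∪ {G} = {A,G} (union, +1)
IT@0: {A} ∪ {C} = {A,C} (union, +1)
GIRT@0: {A,G} ∩ {A,C} = {A} (intersection, +0)
QY@0: {G} ∪ {T} = {G,T} (union, +1)
GIQRTY@0: {A} ∪ {G,T} = {A,G,T} (union, +1)
GIQRTUY@0: {A,G,T} ∩ {T} = {T} (intersection, +0)
GR@1: {T} ∩ {T} = {T} (intersection, +0)
IT@1: {G} ∩ {G} = {G} (intersection, +0)
GIRT@1: {T} ∪ {G} = {G,T} (union, +1)
QY@1: {T} ∪ {A} = {A,T} (union, +1)
GIQRTY@1: {G,T} ∩ {A,T} = {T} (intersection, +0)
GIQRTUY@1: {T} ∪ {A} = {A,T} (union, +1)
GR@2: {A} ∪ {T} = {A,T} (union, +1)
IT@2: {T} ∪ {G} = {G,T} (union, +1)
GIRT@2: {A,T} ∩ {G,T} = {T} (intersection, +0)
QY@2: {A} ∪ {C} = {A,C} (union, +1)
GIQRTY@2: {T} ∪ {A,C} = {A,C,T} (union, +1)
GIQRTUY@2: {A,C,T} ∩ {T} = {T} (intersection, +0)
per-site changes: [4, 3, 4]; total = 11

A,G,T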